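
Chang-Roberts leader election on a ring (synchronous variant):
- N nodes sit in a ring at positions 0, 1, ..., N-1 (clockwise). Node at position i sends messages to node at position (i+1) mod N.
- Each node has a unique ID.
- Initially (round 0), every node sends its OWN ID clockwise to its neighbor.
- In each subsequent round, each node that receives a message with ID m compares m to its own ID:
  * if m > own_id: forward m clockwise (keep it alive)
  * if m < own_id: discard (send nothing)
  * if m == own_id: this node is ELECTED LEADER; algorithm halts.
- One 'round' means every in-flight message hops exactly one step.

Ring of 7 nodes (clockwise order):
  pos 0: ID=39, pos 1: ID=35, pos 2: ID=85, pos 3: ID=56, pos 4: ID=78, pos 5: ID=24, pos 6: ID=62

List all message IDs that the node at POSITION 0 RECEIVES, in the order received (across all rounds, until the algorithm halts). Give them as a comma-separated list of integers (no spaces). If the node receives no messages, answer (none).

Answer: 62,78,85

Derivation:
Round 1: pos1(id35) recv 39: fwd; pos2(id85) recv 35: drop; pos3(id56) recv 85: fwd; pos4(id78) recv 56: drop; pos5(id24) recv 78: fwd; pos6(id62) recv 24: drop; pos0(id39) recv 62: fwd
Round 2: pos2(id85) recv 39: drop; pos4(id78) recv 85: fwd; pos6(id62) recv 78: fwd; pos1(id35) recv 62: fwd
Round 3: pos5(id24) recv 85: fwd; pos0(id39) recv 78: fwd; pos2(id85) recv 62: drop
Round 4: pos6(id62) recv 85: fwd; pos1(id35) recv 78: fwd
Round 5: pos0(id39) recv 85: fwd; pos2(id85) recv 78: drop
Round 6: pos1(id35) recv 85: fwd
Round 7: pos2(id85) recv 85: ELECTED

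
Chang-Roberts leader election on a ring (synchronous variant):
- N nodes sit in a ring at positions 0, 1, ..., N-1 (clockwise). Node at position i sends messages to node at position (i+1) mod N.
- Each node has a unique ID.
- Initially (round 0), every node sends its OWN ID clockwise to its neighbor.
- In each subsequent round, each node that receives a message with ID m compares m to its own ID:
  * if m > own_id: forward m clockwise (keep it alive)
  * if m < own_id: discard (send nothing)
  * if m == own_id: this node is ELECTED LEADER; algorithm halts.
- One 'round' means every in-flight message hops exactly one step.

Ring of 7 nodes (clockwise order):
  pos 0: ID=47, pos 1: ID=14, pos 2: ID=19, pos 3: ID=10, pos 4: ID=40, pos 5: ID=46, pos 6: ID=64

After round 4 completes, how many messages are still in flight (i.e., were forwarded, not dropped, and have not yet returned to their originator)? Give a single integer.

Answer: 2

Derivation:
Round 1: pos1(id14) recv 47: fwd; pos2(id19) recv 14: drop; pos3(id10) recv 19: fwd; pos4(id40) recv 10: drop; pos5(id46) recv 40: drop; pos6(id64) recv 46: drop; pos0(id47) recv 64: fwd
Round 2: pos2(id19) recv 47: fwd; pos4(id40) recv 19: drop; pos1(id14) recv 64: fwd
Round 3: pos3(id10) recv 47: fwd; pos2(id19) recv 64: fwd
Round 4: pos4(id40) recv 47: fwd; pos3(id10) recv 64: fwd
After round 4: 2 messages still in flight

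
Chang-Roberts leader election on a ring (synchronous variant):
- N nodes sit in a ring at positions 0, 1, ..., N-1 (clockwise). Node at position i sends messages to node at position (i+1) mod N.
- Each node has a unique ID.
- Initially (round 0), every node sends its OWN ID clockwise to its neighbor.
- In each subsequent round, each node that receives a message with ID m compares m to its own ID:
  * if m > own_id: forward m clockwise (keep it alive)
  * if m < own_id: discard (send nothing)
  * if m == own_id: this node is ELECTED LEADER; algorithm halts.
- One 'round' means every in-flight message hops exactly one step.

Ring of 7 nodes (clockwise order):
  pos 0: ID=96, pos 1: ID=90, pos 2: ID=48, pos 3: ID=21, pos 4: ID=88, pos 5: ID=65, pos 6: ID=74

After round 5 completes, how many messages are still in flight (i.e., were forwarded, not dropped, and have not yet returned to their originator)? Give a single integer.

Answer: 2

Derivation:
Round 1: pos1(id90) recv 96: fwd; pos2(id48) recv 90: fwd; pos3(id21) recv 48: fwd; pos4(id88) recv 21: drop; pos5(id65) recv 88: fwd; pos6(id74) recv 65: drop; pos0(id96) recv 74: drop
Round 2: pos2(id48) recv 96: fwd; pos3(id21) recv 90: fwd; pos4(id88) recv 48: drop; pos6(id74) recv 88: fwd
Round 3: pos3(id21) recv 96: fwd; pos4(id88) recv 90: fwd; pos0(id96) recv 88: drop
Round 4: pos4(id88) recv 96: fwd; pos5(id65) recv 90: fwd
Round 5: pos5(id65) recv 96: fwd; pos6(id74) recv 90: fwd
After round 5: 2 messages still in flight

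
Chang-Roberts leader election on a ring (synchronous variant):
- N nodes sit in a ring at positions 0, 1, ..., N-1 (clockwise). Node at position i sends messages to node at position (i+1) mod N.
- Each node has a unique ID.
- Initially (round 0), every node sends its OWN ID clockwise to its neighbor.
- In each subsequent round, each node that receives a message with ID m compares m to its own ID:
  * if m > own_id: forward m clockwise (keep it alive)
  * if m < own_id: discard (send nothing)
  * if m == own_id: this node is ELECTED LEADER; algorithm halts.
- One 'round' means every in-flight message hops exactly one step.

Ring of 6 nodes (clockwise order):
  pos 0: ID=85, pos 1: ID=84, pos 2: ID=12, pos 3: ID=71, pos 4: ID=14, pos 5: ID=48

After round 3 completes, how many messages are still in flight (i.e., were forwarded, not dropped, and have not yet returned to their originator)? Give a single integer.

Round 1: pos1(id84) recv 85: fwd; pos2(id12) recv 84: fwd; pos3(id71) recv 12: drop; pos4(id14) recv 71: fwd; pos5(id48) recv 14: drop; pos0(id85) recv 48: drop
Round 2: pos2(id12) recv 85: fwd; pos3(id71) recv 84: fwd; pos5(id48) recv 71: fwd
Round 3: pos3(id71) recv 85: fwd; pos4(id14) recv 84: fwd; pos0(id85) recv 71: drop
After round 3: 2 messages still in flight

Answer: 2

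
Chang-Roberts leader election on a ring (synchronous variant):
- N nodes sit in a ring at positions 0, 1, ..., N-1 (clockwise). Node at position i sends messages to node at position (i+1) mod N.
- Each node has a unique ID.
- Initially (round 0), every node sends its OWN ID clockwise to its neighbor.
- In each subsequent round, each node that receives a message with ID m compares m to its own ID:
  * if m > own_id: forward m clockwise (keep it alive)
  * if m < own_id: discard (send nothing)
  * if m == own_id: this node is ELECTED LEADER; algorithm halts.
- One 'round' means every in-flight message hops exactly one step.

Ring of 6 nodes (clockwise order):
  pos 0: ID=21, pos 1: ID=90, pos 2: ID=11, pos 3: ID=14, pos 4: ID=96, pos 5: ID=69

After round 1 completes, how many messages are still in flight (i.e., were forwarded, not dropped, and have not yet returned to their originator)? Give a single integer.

Round 1: pos1(id90) recv 21: drop; pos2(id11) recv 90: fwd; pos3(id14) recv 11: drop; pos4(id96) recv 14: drop; pos5(id69) recv 96: fwd; pos0(id21) recv 69: fwd
After round 1: 3 messages still in flight

Answer: 3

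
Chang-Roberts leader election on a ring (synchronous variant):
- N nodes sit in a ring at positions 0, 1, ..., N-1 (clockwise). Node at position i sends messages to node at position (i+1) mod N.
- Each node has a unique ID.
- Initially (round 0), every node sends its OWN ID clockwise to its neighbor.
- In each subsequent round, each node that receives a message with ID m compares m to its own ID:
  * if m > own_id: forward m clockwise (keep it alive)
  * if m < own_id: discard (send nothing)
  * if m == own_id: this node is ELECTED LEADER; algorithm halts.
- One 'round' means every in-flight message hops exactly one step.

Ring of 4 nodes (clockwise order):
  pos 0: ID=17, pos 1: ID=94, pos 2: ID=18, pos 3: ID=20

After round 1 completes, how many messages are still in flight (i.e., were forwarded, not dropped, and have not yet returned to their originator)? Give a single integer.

Answer: 2

Derivation:
Round 1: pos1(id94) recv 17: drop; pos2(id18) recv 94: fwd; pos3(id20) recv 18: drop; pos0(id17) recv 20: fwd
After round 1: 2 messages still in flight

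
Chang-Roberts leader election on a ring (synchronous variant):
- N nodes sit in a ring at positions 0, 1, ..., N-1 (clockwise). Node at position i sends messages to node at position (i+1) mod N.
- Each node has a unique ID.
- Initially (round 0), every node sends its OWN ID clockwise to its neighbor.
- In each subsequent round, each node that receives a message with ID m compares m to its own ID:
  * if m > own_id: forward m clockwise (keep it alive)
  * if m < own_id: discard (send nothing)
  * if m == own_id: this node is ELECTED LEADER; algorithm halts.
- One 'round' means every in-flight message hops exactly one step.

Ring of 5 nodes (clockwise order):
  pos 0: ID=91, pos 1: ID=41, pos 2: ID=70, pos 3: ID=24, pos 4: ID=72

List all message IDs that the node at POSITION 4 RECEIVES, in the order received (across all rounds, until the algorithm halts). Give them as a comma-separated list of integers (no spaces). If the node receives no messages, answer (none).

Answer: 24,70,91

Derivation:
Round 1: pos1(id41) recv 91: fwd; pos2(id70) recv 41: drop; pos3(id24) recv 70: fwd; pos4(id72) recv 24: drop; pos0(id91) recv 72: drop
Round 2: pos2(id70) recv 91: fwd; pos4(id72) recv 70: drop
Round 3: pos3(id24) recv 91: fwd
Round 4: pos4(id72) recv 91: fwd
Round 5: pos0(id91) recv 91: ELECTED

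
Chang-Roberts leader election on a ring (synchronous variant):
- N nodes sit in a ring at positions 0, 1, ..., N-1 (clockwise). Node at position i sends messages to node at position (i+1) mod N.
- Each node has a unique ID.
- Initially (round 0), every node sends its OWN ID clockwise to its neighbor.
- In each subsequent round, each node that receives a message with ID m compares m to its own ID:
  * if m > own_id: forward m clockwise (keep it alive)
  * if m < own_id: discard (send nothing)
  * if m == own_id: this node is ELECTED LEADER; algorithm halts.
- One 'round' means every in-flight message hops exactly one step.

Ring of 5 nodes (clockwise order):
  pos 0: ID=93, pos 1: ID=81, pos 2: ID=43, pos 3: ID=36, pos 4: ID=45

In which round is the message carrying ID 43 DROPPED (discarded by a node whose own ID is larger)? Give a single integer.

Answer: 2

Derivation:
Round 1: pos1(id81) recv 93: fwd; pos2(id43) recv 81: fwd; pos3(id36) recv 43: fwd; pos4(id45) recv 36: drop; pos0(id93) recv 45: drop
Round 2: pos2(id43) recv 93: fwd; pos3(id36) recv 81: fwd; pos4(id45) recv 43: drop
Round 3: pos3(id36) recv 93: fwd; pos4(id45) recv 81: fwd
Round 4: pos4(id45) recv 93: fwd; pos0(id93) recv 81: drop
Round 5: pos0(id93) recv 93: ELECTED
Message ID 43 originates at pos 2; dropped at pos 4 in round 2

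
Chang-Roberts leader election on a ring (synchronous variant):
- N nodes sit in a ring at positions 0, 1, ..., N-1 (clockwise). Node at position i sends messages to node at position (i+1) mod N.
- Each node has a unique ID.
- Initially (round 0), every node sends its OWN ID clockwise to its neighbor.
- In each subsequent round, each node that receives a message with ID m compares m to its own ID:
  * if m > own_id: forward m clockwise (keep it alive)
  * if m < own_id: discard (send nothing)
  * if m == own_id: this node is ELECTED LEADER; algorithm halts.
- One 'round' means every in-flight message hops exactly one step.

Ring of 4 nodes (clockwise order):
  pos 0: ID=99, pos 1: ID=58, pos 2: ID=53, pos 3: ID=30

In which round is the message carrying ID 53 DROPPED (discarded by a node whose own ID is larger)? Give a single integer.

Answer: 2

Derivation:
Round 1: pos1(id58) recv 99: fwd; pos2(id53) recv 58: fwd; pos3(id30) recv 53: fwd; pos0(id99) recv 30: drop
Round 2: pos2(id53) recv 99: fwd; pos3(id30) recv 58: fwd; pos0(id99) recv 53: drop
Round 3: pos3(id30) recv 99: fwd; pos0(id99) recv 58: drop
Round 4: pos0(id99) recv 99: ELECTED
Message ID 53 originates at pos 2; dropped at pos 0 in round 2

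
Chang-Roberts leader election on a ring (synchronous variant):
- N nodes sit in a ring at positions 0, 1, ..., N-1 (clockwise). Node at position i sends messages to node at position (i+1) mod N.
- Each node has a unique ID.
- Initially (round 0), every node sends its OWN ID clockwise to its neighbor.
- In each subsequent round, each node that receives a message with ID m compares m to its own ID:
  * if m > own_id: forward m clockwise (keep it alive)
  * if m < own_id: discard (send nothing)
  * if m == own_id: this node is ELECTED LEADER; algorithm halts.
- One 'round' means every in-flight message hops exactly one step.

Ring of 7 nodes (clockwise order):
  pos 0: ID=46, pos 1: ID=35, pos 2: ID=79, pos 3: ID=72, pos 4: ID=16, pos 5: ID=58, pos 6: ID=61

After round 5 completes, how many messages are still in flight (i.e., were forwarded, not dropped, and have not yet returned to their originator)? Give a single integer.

Round 1: pos1(id35) recv 46: fwd; pos2(id79) recv 35: drop; pos3(id72) recv 79: fwd; pos4(id16) recv 72: fwd; pos5(id58) recv 16: drop; pos6(id61) recv 58: drop; pos0(id46) recv 61: fwd
Round 2: pos2(id79) recv 46: drop; pos4(id16) recv 79: fwd; pos5(id58) recv 72: fwd; pos1(id35) recv 61: fwd
Round 3: pos5(id58) recv 79: fwd; pos6(id61) recv 72: fwd; pos2(id79) recv 61: drop
Round 4: pos6(id61) recv 79: fwd; pos0(id46) recv 72: fwd
Round 5: pos0(id46) recv 79: fwd; pos1(id35) recv 72: fwd
After round 5: 2 messages still in flight

Answer: 2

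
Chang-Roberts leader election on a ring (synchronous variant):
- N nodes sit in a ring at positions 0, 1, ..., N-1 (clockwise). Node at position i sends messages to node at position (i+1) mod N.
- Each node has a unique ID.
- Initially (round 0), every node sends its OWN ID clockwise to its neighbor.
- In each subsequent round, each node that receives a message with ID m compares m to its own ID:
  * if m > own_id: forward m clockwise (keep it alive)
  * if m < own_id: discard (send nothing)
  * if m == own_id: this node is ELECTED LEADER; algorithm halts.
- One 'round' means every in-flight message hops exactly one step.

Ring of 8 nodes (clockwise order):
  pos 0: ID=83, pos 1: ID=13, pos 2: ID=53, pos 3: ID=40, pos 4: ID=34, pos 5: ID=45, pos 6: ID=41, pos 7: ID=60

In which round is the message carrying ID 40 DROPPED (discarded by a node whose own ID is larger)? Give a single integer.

Round 1: pos1(id13) recv 83: fwd; pos2(id53) recv 13: drop; pos3(id40) recv 53: fwd; pos4(id34) recv 40: fwd; pos5(id45) recv 34: drop; pos6(id41) recv 45: fwd; pos7(id60) recv 41: drop; pos0(id83) recv 60: drop
Round 2: pos2(id53) recv 83: fwd; pos4(id34) recv 53: fwd; pos5(id45) recv 40: drop; pos7(id60) recv 45: drop
Round 3: pos3(id40) recv 83: fwd; pos5(id45) recv 53: fwd
Round 4: pos4(id34) recv 83: fwd; pos6(id41) recv 53: fwd
Round 5: pos5(id45) recv 83: fwd; pos7(id60) recv 53: drop
Round 6: pos6(id41) recv 83: fwd
Round 7: pos7(id60) recv 83: fwd
Round 8: pos0(id83) recv 83: ELECTED
Message ID 40 originates at pos 3; dropped at pos 5 in round 2

Answer: 2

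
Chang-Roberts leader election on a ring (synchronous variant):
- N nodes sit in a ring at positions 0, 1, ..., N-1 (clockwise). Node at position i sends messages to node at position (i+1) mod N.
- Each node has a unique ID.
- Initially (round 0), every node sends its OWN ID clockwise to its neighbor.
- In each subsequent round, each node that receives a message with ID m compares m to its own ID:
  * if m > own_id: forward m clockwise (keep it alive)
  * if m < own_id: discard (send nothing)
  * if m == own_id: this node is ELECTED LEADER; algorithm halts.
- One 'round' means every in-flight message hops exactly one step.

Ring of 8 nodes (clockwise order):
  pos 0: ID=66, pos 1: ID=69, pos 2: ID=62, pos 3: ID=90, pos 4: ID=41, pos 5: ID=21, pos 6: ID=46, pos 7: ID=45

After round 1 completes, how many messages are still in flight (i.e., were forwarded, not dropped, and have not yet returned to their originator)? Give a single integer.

Round 1: pos1(id69) recv 66: drop; pos2(id62) recv 69: fwd; pos3(id90) recv 62: drop; pos4(id41) recv 90: fwd; pos5(id21) recv 41: fwd; pos6(id46) recv 21: drop; pos7(id45) recv 46: fwd; pos0(id66) recv 45: drop
After round 1: 4 messages still in flight

Answer: 4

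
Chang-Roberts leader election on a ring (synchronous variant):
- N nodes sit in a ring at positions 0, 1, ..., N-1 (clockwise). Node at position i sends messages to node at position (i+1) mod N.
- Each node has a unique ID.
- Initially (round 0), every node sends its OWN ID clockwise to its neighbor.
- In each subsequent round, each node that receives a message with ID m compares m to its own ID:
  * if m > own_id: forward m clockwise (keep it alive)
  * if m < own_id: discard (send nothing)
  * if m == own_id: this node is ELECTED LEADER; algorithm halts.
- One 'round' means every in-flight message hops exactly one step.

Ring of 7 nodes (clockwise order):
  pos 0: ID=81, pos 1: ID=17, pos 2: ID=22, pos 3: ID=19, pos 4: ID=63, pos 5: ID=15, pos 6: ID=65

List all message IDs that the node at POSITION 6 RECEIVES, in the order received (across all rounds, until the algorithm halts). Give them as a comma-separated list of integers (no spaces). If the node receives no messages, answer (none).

Answer: 15,63,81

Derivation:
Round 1: pos1(id17) recv 81: fwd; pos2(id22) recv 17: drop; pos3(id19) recv 22: fwd; pos4(id63) recv 19: drop; pos5(id15) recv 63: fwd; pos6(id65) recv 15: drop; pos0(id81) recv 65: drop
Round 2: pos2(id22) recv 81: fwd; pos4(id63) recv 22: drop; pos6(id65) recv 63: drop
Round 3: pos3(id19) recv 81: fwd
Round 4: pos4(id63) recv 81: fwd
Round 5: pos5(id15) recv 81: fwd
Round 6: pos6(id65) recv 81: fwd
Round 7: pos0(id81) recv 81: ELECTED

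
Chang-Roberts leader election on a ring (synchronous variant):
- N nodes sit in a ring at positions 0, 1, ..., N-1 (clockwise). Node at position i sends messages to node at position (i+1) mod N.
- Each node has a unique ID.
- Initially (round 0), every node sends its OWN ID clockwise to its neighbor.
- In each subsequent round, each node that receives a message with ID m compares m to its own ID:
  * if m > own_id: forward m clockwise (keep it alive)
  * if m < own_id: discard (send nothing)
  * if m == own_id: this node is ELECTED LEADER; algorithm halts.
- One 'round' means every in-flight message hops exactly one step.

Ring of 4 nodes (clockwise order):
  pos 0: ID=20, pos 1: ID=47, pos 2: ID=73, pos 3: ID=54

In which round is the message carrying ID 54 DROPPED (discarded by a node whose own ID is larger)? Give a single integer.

Answer: 3

Derivation:
Round 1: pos1(id47) recv 20: drop; pos2(id73) recv 47: drop; pos3(id54) recv 73: fwd; pos0(id20) recv 54: fwd
Round 2: pos0(id20) recv 73: fwd; pos1(id47) recv 54: fwd
Round 3: pos1(id47) recv 73: fwd; pos2(id73) recv 54: drop
Round 4: pos2(id73) recv 73: ELECTED
Message ID 54 originates at pos 3; dropped at pos 2 in round 3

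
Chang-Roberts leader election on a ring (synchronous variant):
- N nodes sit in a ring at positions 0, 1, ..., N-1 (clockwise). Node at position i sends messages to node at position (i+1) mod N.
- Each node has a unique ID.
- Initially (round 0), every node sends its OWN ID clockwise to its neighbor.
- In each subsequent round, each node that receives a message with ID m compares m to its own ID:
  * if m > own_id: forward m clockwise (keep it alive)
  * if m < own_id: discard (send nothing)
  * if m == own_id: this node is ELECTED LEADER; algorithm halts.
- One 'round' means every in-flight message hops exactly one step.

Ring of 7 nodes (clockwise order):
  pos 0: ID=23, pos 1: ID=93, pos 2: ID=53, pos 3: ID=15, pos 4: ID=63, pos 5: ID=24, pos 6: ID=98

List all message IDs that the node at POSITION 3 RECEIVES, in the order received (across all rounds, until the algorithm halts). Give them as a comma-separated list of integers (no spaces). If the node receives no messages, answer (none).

Round 1: pos1(id93) recv 23: drop; pos2(id53) recv 93: fwd; pos3(id15) recv 53: fwd; pos4(id63) recv 15: drop; pos5(id24) recv 63: fwd; pos6(id98) recv 24: drop; pos0(id23) recv 98: fwd
Round 2: pos3(id15) recv 93: fwd; pos4(id63) recv 53: drop; pos6(id98) recv 63: drop; pos1(id93) recv 98: fwd
Round 3: pos4(id63) recv 93: fwd; pos2(id53) recv 98: fwd
Round 4: pos5(id24) recv 93: fwd; pos3(id15) recv 98: fwd
Round 5: pos6(id98) recv 93: drop; pos4(id63) recv 98: fwd
Round 6: pos5(id24) recv 98: fwd
Round 7: pos6(id98) recv 98: ELECTED

Answer: 53,93,98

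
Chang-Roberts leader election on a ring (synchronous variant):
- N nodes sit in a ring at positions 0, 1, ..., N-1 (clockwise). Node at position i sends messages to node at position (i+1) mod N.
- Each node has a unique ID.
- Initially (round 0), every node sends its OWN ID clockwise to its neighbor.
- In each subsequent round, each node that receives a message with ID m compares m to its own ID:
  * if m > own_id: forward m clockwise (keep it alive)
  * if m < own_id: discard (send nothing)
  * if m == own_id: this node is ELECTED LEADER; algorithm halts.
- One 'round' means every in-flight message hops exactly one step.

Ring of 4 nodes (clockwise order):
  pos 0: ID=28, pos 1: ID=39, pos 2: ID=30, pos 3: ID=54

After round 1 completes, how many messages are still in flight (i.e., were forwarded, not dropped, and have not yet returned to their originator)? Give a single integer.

Answer: 2

Derivation:
Round 1: pos1(id39) recv 28: drop; pos2(id30) recv 39: fwd; pos3(id54) recv 30: drop; pos0(id28) recv 54: fwd
After round 1: 2 messages still in flight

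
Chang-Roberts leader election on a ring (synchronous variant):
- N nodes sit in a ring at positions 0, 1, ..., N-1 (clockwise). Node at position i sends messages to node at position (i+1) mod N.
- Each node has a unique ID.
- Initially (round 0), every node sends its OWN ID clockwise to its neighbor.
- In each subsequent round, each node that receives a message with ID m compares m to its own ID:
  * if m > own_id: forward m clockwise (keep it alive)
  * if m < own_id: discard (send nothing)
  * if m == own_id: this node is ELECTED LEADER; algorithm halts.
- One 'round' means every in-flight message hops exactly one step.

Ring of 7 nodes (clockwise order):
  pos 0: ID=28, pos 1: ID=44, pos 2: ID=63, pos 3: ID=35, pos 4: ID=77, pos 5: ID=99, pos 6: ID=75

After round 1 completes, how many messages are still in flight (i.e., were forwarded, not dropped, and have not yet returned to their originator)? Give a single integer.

Answer: 3

Derivation:
Round 1: pos1(id44) recv 28: drop; pos2(id63) recv 44: drop; pos3(id35) recv 63: fwd; pos4(id77) recv 35: drop; pos5(id99) recv 77: drop; pos6(id75) recv 99: fwd; pos0(id28) recv 75: fwd
After round 1: 3 messages still in flight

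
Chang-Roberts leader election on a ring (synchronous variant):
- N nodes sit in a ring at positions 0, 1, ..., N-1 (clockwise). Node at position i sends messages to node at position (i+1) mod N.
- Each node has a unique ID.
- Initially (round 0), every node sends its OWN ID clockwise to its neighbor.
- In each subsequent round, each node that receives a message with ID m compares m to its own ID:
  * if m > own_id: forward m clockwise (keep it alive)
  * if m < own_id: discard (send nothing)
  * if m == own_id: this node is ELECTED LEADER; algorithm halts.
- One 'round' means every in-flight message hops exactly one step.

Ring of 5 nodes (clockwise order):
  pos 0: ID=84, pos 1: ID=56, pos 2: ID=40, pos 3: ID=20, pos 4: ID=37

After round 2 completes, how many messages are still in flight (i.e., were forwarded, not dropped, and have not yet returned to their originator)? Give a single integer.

Round 1: pos1(id56) recv 84: fwd; pos2(id40) recv 56: fwd; pos3(id20) recv 40: fwd; pos4(id37) recv 20: drop; pos0(id84) recv 37: drop
Round 2: pos2(id40) recv 84: fwd; pos3(id20) recv 56: fwd; pos4(id37) recv 40: fwd
After round 2: 3 messages still in flight

Answer: 3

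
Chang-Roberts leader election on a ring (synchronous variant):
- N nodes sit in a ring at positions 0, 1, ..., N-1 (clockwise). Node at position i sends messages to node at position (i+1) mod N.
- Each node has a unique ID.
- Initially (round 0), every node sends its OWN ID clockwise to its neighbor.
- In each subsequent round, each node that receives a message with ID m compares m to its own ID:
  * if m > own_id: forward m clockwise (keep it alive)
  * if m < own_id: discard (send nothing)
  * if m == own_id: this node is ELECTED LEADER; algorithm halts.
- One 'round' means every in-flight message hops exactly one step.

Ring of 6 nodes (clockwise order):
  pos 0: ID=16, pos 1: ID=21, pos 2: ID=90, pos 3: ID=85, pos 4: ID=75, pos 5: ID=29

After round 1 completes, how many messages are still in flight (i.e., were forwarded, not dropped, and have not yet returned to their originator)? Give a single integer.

Round 1: pos1(id21) recv 16: drop; pos2(id90) recv 21: drop; pos3(id85) recv 90: fwd; pos4(id75) recv 85: fwd; pos5(id29) recv 75: fwd; pos0(id16) recv 29: fwd
After round 1: 4 messages still in flight

Answer: 4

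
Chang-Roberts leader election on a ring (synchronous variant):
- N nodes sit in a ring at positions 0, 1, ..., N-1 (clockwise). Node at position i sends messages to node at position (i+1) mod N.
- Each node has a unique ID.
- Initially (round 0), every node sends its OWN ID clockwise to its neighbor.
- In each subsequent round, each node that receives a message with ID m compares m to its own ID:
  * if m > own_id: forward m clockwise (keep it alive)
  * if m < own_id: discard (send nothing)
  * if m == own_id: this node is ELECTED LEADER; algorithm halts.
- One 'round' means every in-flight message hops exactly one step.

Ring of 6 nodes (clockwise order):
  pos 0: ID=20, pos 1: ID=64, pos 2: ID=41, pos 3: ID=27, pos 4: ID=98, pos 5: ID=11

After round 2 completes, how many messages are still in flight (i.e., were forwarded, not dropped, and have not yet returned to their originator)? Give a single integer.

Answer: 2

Derivation:
Round 1: pos1(id64) recv 20: drop; pos2(id41) recv 64: fwd; pos3(id27) recv 41: fwd; pos4(id98) recv 27: drop; pos5(id11) recv 98: fwd; pos0(id20) recv 11: drop
Round 2: pos3(id27) recv 64: fwd; pos4(id98) recv 41: drop; pos0(id20) recv 98: fwd
After round 2: 2 messages still in flight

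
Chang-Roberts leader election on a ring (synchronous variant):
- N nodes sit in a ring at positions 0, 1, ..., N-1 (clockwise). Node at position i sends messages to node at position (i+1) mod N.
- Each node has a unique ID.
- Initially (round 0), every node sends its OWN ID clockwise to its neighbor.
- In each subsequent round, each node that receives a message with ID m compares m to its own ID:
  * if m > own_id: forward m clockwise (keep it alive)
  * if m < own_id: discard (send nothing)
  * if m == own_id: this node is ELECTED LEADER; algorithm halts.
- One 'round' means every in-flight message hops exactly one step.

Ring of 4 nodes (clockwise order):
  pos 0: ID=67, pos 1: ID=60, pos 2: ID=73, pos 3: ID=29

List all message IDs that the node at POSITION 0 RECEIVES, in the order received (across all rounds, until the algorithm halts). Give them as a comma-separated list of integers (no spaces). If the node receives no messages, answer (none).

Answer: 29,73

Derivation:
Round 1: pos1(id60) recv 67: fwd; pos2(id73) recv 60: drop; pos3(id29) recv 73: fwd; pos0(id67) recv 29: drop
Round 2: pos2(id73) recv 67: drop; pos0(id67) recv 73: fwd
Round 3: pos1(id60) recv 73: fwd
Round 4: pos2(id73) recv 73: ELECTED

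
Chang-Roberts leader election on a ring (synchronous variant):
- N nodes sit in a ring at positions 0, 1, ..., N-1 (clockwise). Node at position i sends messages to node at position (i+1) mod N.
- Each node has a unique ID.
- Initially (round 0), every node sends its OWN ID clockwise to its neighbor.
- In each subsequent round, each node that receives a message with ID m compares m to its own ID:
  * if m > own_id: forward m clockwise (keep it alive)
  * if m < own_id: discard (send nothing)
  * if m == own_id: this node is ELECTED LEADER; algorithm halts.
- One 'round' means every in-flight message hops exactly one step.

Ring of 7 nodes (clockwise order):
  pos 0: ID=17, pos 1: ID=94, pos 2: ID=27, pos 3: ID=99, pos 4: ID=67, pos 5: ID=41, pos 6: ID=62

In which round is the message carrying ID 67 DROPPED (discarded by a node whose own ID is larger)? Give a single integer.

Answer: 4

Derivation:
Round 1: pos1(id94) recv 17: drop; pos2(id27) recv 94: fwd; pos3(id99) recv 27: drop; pos4(id67) recv 99: fwd; pos5(id41) recv 67: fwd; pos6(id62) recv 41: drop; pos0(id17) recv 62: fwd
Round 2: pos3(id99) recv 94: drop; pos5(id41) recv 99: fwd; pos6(id62) recv 67: fwd; pos1(id94) recv 62: drop
Round 3: pos6(id62) recv 99: fwd; pos0(id17) recv 67: fwd
Round 4: pos0(id17) recv 99: fwd; pos1(id94) recv 67: drop
Round 5: pos1(id94) recv 99: fwd
Round 6: pos2(id27) recv 99: fwd
Round 7: pos3(id99) recv 99: ELECTED
Message ID 67 originates at pos 4; dropped at pos 1 in round 4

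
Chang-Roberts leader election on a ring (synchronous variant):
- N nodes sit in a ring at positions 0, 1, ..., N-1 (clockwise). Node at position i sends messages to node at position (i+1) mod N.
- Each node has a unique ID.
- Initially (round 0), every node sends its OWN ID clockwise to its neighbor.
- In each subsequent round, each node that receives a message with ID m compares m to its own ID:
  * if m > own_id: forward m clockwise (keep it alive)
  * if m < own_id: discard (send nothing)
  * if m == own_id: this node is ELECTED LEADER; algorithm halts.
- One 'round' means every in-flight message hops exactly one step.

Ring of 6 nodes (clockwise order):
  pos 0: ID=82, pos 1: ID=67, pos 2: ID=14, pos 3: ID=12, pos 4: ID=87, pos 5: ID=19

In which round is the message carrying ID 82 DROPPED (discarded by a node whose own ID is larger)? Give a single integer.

Answer: 4

Derivation:
Round 1: pos1(id67) recv 82: fwd; pos2(id14) recv 67: fwd; pos3(id12) recv 14: fwd; pos4(id87) recv 12: drop; pos5(id19) recv 87: fwd; pos0(id82) recv 19: drop
Round 2: pos2(id14) recv 82: fwd; pos3(id12) recv 67: fwd; pos4(id87) recv 14: drop; pos0(id82) recv 87: fwd
Round 3: pos3(id12) recv 82: fwd; pos4(id87) recv 67: drop; pos1(id67) recv 87: fwd
Round 4: pos4(id87) recv 82: drop; pos2(id14) recv 87: fwd
Round 5: pos3(id12) recv 87: fwd
Round 6: pos4(id87) recv 87: ELECTED
Message ID 82 originates at pos 0; dropped at pos 4 in round 4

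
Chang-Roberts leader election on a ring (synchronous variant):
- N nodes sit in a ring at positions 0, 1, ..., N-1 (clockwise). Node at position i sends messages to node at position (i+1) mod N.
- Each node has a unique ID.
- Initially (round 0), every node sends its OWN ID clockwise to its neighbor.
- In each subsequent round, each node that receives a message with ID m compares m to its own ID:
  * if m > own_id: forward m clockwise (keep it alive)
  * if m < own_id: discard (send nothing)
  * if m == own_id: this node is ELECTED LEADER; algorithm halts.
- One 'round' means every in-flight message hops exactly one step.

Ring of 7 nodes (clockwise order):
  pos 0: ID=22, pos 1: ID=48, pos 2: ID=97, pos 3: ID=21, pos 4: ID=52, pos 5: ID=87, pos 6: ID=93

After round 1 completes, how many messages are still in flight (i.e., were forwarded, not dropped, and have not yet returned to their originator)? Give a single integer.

Round 1: pos1(id48) recv 22: drop; pos2(id97) recv 48: drop; pos3(id21) recv 97: fwd; pos4(id52) recv 21: drop; pos5(id87) recv 52: drop; pos6(id93) recv 87: drop; pos0(id22) recv 93: fwd
After round 1: 2 messages still in flight

Answer: 2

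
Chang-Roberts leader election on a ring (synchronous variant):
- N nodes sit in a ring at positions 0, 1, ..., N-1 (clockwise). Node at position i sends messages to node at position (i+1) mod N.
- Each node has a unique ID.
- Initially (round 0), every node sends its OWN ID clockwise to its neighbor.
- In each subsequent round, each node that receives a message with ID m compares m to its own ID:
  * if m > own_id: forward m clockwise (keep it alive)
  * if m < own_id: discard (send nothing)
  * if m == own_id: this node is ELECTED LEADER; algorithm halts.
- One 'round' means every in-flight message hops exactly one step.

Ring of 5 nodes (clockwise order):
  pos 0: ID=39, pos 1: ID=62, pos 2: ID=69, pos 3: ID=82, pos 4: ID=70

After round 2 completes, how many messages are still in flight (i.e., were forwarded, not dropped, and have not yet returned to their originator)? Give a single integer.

Answer: 2

Derivation:
Round 1: pos1(id62) recv 39: drop; pos2(id69) recv 62: drop; pos3(id82) recv 69: drop; pos4(id70) recv 82: fwd; pos0(id39) recv 70: fwd
Round 2: pos0(id39) recv 82: fwd; pos1(id62) recv 70: fwd
After round 2: 2 messages still in flight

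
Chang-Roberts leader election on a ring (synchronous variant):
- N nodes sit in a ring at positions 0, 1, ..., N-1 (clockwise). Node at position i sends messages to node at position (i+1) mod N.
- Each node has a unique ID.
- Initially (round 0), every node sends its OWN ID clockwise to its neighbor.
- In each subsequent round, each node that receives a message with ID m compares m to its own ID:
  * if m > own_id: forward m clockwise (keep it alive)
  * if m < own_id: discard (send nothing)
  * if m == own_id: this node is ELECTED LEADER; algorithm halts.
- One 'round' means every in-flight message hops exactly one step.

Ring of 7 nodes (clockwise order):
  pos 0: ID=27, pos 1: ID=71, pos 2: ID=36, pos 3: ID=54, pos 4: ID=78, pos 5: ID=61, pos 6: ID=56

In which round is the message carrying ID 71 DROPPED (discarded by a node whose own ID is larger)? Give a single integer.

Round 1: pos1(id71) recv 27: drop; pos2(id36) recv 71: fwd; pos3(id54) recv 36: drop; pos4(id78) recv 54: drop; pos5(id61) recv 78: fwd; pos6(id56) recv 61: fwd; pos0(id27) recv 56: fwd
Round 2: pos3(id54) recv 71: fwd; pos6(id56) recv 78: fwd; pos0(id27) recv 61: fwd; pos1(id71) recv 56: drop
Round 3: pos4(id78) recv 71: drop; pos0(id27) recv 78: fwd; pos1(id71) recv 61: drop
Round 4: pos1(id71) recv 78: fwd
Round 5: pos2(id36) recv 78: fwd
Round 6: pos3(id54) recv 78: fwd
Round 7: pos4(id78) recv 78: ELECTED
Message ID 71 originates at pos 1; dropped at pos 4 in round 3

Answer: 3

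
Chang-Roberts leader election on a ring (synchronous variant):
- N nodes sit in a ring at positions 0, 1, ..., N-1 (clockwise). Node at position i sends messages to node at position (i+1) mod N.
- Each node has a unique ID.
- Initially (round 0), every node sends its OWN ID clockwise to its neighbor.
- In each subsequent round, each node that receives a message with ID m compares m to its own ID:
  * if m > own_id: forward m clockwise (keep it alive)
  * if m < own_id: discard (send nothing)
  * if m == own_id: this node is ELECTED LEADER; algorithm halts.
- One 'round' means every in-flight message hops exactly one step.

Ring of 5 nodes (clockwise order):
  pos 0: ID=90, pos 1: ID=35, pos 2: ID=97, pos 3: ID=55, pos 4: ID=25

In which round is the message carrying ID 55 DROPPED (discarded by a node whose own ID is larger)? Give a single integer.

Answer: 2

Derivation:
Round 1: pos1(id35) recv 90: fwd; pos2(id97) recv 35: drop; pos3(id55) recv 97: fwd; pos4(id25) recv 55: fwd; pos0(id90) recv 25: drop
Round 2: pos2(id97) recv 90: drop; pos4(id25) recv 97: fwd; pos0(id90) recv 55: drop
Round 3: pos0(id90) recv 97: fwd
Round 4: pos1(id35) recv 97: fwd
Round 5: pos2(id97) recv 97: ELECTED
Message ID 55 originates at pos 3; dropped at pos 0 in round 2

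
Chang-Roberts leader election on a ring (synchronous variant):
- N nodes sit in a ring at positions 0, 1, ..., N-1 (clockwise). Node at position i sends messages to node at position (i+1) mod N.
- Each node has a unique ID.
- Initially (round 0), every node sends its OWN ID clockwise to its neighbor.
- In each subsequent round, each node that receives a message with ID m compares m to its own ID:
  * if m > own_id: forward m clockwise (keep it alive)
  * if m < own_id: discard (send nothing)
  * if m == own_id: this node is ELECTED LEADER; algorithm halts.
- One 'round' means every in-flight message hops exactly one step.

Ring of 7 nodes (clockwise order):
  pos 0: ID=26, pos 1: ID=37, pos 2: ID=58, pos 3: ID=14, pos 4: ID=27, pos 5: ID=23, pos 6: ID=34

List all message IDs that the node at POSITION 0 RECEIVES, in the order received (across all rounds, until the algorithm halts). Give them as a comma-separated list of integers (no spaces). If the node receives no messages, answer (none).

Answer: 34,58

Derivation:
Round 1: pos1(id37) recv 26: drop; pos2(id58) recv 37: drop; pos3(id14) recv 58: fwd; pos4(id27) recv 14: drop; pos5(id23) recv 27: fwd; pos6(id34) recv 23: drop; pos0(id26) recv 34: fwd
Round 2: pos4(id27) recv 58: fwd; pos6(id34) recv 27: drop; pos1(id37) recv 34: drop
Round 3: pos5(id23) recv 58: fwd
Round 4: pos6(id34) recv 58: fwd
Round 5: pos0(id26) recv 58: fwd
Round 6: pos1(id37) recv 58: fwd
Round 7: pos2(id58) recv 58: ELECTED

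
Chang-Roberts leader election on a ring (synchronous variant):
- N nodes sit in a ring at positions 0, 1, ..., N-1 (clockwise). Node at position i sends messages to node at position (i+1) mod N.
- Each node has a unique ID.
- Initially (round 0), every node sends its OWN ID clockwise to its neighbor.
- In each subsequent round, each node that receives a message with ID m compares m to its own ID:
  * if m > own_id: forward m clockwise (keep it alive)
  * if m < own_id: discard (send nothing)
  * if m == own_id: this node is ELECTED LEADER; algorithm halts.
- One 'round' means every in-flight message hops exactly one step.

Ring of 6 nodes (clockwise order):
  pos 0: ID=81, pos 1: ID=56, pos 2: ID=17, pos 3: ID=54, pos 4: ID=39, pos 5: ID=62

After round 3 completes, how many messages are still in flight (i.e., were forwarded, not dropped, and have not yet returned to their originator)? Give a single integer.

Round 1: pos1(id56) recv 81: fwd; pos2(id17) recv 56: fwd; pos3(id54) recv 17: drop; pos4(id39) recv 54: fwd; pos5(id62) recv 39: drop; pos0(id81) recv 62: drop
Round 2: pos2(id17) recv 81: fwd; pos3(id54) recv 56: fwd; pos5(id62) recv 54: drop
Round 3: pos3(id54) recv 81: fwd; pos4(id39) recv 56: fwd
After round 3: 2 messages still in flight

Answer: 2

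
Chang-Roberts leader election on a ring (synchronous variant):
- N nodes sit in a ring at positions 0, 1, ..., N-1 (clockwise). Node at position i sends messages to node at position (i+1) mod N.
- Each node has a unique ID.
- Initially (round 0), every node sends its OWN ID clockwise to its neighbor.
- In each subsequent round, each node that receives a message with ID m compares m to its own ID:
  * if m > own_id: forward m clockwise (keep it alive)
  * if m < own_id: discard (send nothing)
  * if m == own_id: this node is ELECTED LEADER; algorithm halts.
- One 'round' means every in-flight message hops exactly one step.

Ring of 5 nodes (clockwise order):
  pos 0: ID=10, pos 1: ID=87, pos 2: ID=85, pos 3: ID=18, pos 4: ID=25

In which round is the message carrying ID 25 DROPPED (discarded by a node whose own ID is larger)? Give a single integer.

Answer: 2

Derivation:
Round 1: pos1(id87) recv 10: drop; pos2(id85) recv 87: fwd; pos3(id18) recv 85: fwd; pos4(id25) recv 18: drop; pos0(id10) recv 25: fwd
Round 2: pos3(id18) recv 87: fwd; pos4(id25) recv 85: fwd; pos1(id87) recv 25: drop
Round 3: pos4(id25) recv 87: fwd; pos0(id10) recv 85: fwd
Round 4: pos0(id10) recv 87: fwd; pos1(id87) recv 85: drop
Round 5: pos1(id87) recv 87: ELECTED
Message ID 25 originates at pos 4; dropped at pos 1 in round 2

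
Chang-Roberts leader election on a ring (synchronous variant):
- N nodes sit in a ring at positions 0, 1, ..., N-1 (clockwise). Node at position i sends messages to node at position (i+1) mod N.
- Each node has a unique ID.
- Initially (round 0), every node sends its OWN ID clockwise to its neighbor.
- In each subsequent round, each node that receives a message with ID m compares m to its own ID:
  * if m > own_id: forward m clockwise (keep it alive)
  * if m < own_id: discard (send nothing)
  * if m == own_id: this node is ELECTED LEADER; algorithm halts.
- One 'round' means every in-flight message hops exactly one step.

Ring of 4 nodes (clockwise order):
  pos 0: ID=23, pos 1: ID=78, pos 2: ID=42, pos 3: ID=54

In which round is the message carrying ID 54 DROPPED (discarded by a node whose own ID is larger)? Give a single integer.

Answer: 2

Derivation:
Round 1: pos1(id78) recv 23: drop; pos2(id42) recv 78: fwd; pos3(id54) recv 42: drop; pos0(id23) recv 54: fwd
Round 2: pos3(id54) recv 78: fwd; pos1(id78) recv 54: drop
Round 3: pos0(id23) recv 78: fwd
Round 4: pos1(id78) recv 78: ELECTED
Message ID 54 originates at pos 3; dropped at pos 1 in round 2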